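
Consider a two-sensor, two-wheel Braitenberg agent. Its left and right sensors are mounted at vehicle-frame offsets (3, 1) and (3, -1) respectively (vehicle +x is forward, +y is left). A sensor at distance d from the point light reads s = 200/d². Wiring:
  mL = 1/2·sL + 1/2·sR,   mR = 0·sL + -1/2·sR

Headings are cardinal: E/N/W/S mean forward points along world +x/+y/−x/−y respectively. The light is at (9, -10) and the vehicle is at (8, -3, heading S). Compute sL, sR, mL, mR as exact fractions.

25/2 10 45/4 -5

left sensor world pos  = (9, -6); dL² = 16
right sensor world pos = (7, -6); dR² = 20
sL = 200/16 = 25/2
sR = 200/20 = 10
mL = 1/2·sL + 1/2·sR = 45/4
mR = 0·sL + -1/2·sR = -5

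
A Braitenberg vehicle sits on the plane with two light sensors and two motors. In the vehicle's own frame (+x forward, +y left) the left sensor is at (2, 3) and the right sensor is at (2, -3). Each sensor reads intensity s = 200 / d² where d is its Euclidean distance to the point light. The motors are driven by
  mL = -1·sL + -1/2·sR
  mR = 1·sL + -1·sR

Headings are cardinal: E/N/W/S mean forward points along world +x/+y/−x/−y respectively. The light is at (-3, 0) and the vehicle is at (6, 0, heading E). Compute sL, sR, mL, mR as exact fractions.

20/13 20/13 -30/13 0

left sensor world pos  = (8, 3); dL² = 130
right sensor world pos = (8, -3); dR² = 130
sL = 200/130 = 20/13
sR = 200/130 = 20/13
mL = -1·sL + -1/2·sR = -30/13
mR = 1·sL + -1·sR = 0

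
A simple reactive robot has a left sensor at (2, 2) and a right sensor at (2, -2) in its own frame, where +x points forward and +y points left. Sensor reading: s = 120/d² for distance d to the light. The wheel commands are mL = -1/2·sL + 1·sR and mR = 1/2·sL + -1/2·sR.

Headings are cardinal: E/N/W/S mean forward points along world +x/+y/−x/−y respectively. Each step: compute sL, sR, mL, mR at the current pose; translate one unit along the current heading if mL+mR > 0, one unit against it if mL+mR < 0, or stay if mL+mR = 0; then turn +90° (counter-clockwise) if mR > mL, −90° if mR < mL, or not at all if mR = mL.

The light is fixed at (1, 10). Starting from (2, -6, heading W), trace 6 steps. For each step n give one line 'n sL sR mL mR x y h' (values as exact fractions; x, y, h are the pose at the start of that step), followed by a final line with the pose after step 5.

0 24/65 120/197 5436/12805 -1536/12805 2 -6 W
1 3/5 3/5 3/10 0 1 -6 N
2 120/173 120/293 3180/50689 7200/50689 1 -5 E
3 12/17 60/89 486/1513 24/1513 2 -5 N
4 40/51 24/53 164/2703 448/2703 2 -4 E
5 5/6 3/4 1/3 1/24 3 -4 N
final 3 -3 E

n=0: pose=(2,-6,W); sL=24/65, sR=120/197; mL=5436/12805, mR=-1536/12805; mL+mR=60/197 → advance +1; mR−mL=-6972/12805 → turn -1·90°
n=1: pose=(1,-6,N); sL=3/5, sR=3/5; mL=3/10, mR=0; mL+mR=3/10 → advance +1; mR−mL=-3/10 → turn -1·90°
n=2: pose=(1,-5,E); sL=120/173, sR=120/293; mL=3180/50689, mR=7200/50689; mL+mR=60/293 → advance +1; mR−mL=4020/50689 → turn +1·90°
n=3: pose=(2,-5,N); sL=12/17, sR=60/89; mL=486/1513, mR=24/1513; mL+mR=30/89 → advance +1; mR−mL=-462/1513 → turn -1·90°
n=4: pose=(2,-4,E); sL=40/51, sR=24/53; mL=164/2703, mR=448/2703; mL+mR=12/53 → advance +1; mR−mL=284/2703 → turn +1·90°
n=5: pose=(3,-4,N); sL=5/6, sR=3/4; mL=1/3, mR=1/24; mL+mR=3/8 → advance +1; mR−mL=-7/24 → turn -1·90°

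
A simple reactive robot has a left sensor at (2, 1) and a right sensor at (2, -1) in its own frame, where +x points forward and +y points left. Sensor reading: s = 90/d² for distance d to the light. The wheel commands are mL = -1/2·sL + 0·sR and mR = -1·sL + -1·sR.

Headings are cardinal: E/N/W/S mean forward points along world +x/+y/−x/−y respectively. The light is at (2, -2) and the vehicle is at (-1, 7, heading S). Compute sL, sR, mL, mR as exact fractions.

left sensor world pos  = (0, 5); dL² = 53
right sensor world pos = (-2, 5); dR² = 65
sL = 90/53 = 90/53
sR = 90/65 = 18/13
mL = -1/2·sL + 0·sR = -45/53
mR = -1·sL + -1·sR = -2124/689

90/53 18/13 -45/53 -2124/689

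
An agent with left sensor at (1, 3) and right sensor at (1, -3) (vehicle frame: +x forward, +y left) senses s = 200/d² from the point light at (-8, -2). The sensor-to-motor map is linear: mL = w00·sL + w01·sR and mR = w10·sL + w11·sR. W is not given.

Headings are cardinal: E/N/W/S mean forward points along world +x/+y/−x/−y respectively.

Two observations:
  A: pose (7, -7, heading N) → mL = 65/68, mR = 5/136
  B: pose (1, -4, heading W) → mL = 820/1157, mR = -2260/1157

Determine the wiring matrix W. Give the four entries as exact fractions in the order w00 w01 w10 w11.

obs A: pose=(7,-7,N) → sL=5/4, sR=10/17, mL=65/68, mR=5/136
obs B: pose=(1,-4,W) → sL=200/89, sR=40/13, mL=820/1157, mR=-2260/1157
sensor matrix S = [[5/4, 10/17], [200/89, 40/13]]; det S = 49650/19669
solve [mL_A; mL_B] = S·[w00; w01] and [mR_A; mR_B] = S·[w10; w11]:
  w00 = 1, w01 = -1/2, w10 = 1/2, w11 = -1

1 -1/2 1/2 -1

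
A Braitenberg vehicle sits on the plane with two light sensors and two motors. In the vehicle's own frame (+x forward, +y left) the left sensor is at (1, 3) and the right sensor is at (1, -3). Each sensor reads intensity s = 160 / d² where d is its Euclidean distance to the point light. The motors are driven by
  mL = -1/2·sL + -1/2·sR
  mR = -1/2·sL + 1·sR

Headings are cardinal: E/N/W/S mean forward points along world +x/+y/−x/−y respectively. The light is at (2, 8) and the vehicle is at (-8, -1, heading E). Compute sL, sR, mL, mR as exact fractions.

left sensor world pos  = (-7, 2); dL² = 117
right sensor world pos = (-7, -4); dR² = 225
sL = 160/117 = 160/117
sR = 160/225 = 32/45
mL = -1/2·sL + -1/2·sR = -608/585
mR = -1/2·sL + 1·sR = 16/585

160/117 32/45 -608/585 16/585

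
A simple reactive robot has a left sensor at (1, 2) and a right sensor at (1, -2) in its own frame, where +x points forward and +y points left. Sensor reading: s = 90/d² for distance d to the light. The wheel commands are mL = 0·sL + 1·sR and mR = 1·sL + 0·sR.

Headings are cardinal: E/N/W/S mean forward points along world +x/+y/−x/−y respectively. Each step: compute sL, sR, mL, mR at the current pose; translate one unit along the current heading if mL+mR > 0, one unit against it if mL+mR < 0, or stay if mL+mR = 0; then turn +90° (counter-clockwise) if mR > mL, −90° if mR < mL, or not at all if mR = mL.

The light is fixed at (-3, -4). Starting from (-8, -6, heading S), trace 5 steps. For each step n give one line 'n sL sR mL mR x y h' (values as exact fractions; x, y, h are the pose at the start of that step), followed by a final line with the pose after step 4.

0 5 45/29 45/29 5 -8 -6 S
1 90/17 90/41 90/41 90/17 -8 -7 E
2 9/4 45/4 45/4 9/4 -7 -7 N
3 10 18/5 18/5 10 -7 -6 E
4 45/13 45 45 45/13 -6 -6 N
final -6 -5 E

n=0: pose=(-8,-6,S); sL=5, sR=45/29; mL=45/29, mR=5; mL+mR=190/29 → advance +1; mR−mL=100/29 → turn +1·90°
n=1: pose=(-8,-7,E); sL=90/17, sR=90/41; mL=90/41, mR=90/17; mL+mR=5220/697 → advance +1; mR−mL=2160/697 → turn +1·90°
n=2: pose=(-7,-7,N); sL=9/4, sR=45/4; mL=45/4, mR=9/4; mL+mR=27/2 → advance +1; mR−mL=-9 → turn -1·90°
n=3: pose=(-7,-6,E); sL=10, sR=18/5; mL=18/5, mR=10; mL+mR=68/5 → advance +1; mR−mL=32/5 → turn +1·90°
n=4: pose=(-6,-6,N); sL=45/13, sR=45; mL=45, mR=45/13; mL+mR=630/13 → advance +1; mR−mL=-540/13 → turn -1·90°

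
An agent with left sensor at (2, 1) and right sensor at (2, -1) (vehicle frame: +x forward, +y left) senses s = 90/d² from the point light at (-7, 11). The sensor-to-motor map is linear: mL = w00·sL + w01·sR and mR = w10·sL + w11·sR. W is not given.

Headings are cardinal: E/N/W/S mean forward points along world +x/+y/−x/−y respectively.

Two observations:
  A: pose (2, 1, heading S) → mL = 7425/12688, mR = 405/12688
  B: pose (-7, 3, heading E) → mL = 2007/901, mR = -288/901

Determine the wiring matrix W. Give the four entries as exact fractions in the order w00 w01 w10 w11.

1 1/2 -1/2 1/2

obs A: pose=(2,1,S) → sL=45/122, sR=45/104, mL=7425/12688, mR=405/12688
obs B: pose=(-7,3,E) → sL=90/53, sR=18/17, mL=2007/901, mR=-288/901
sensor matrix S = [[45/122, 45/104], [90/53, 18/17]]; det S = -983745/2857972
solve [mL_A; mL_B] = S·[w00; w01] and [mR_A; mR_B] = S·[w10; w11]:
  w00 = 1, w01 = 1/2, w10 = -1/2, w11 = 1/2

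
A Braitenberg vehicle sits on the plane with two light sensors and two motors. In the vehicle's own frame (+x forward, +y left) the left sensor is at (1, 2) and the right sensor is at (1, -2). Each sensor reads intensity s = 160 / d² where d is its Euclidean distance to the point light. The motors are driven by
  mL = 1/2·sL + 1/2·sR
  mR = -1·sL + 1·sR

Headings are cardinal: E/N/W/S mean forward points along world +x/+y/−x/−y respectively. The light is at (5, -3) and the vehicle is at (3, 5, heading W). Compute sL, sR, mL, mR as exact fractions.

32/9 160/109 2464/981 -2048/981

left sensor world pos  = (2, 3); dL² = 45
right sensor world pos = (2, 7); dR² = 109
sL = 160/45 = 32/9
sR = 160/109 = 160/109
mL = 1/2·sL + 1/2·sR = 2464/981
mR = -1·sL + 1·sR = -2048/981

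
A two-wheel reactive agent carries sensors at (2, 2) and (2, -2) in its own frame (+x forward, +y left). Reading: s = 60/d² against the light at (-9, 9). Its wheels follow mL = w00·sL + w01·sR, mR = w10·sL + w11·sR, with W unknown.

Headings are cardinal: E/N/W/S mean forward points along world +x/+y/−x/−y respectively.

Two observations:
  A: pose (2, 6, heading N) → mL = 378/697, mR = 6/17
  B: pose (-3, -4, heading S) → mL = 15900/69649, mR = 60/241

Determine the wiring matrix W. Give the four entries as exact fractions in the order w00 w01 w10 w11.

1/2 1/2 0 1

obs A: pose=(2,6,N) → sL=30/41, sR=6/17, mL=378/697, mR=6/17
obs B: pose=(-3,-4,S) → sL=60/289, sR=60/241, mL=15900/69649, mR=60/241
sensor matrix S = [[30/41, 6/17], [60/289, 60/241]]; det S = 5286240/48545353
solve [mL_A; mL_B] = S·[w00; w01] and [mR_A; mR_B] = S·[w10; w11]:
  w00 = 1/2, w01 = 1/2, w10 = 0, w11 = 1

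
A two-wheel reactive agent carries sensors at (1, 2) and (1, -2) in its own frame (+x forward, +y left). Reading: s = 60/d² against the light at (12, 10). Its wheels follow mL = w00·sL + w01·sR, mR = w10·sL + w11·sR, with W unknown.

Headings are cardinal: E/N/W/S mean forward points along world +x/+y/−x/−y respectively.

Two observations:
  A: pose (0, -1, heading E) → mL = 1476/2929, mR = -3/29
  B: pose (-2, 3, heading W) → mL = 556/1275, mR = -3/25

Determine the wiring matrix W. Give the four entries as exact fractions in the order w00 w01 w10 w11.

obs A: pose=(0,-1,E) → sL=30/101, sR=6/29, mL=1476/2929, mR=-3/29
obs B: pose=(-2,3,W) → sL=10/51, sR=6/25, mL=556/1275, mR=-3/25
sensor matrix S = [[30/101, 6/29], [10/51, 6/25]]; det S = 7648/248965
solve [mL_A; mL_B] = S·[w00; w01] and [mR_A; mR_B] = S·[w10; w11]:
  w00 = 1, w01 = 1, w10 = 0, w11 = -1/2

1 1 0 -1/2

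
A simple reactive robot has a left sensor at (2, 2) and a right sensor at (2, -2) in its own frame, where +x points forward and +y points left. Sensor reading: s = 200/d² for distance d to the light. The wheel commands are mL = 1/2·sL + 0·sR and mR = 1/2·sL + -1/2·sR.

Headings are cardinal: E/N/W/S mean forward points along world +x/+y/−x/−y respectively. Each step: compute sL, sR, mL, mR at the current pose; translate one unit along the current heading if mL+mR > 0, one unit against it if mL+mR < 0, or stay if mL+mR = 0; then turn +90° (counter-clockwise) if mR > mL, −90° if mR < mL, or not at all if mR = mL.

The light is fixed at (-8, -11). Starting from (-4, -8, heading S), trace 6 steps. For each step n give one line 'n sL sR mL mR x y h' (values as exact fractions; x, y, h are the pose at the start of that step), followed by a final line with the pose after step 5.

n=0: pose=(-4,-8,S); sL=200/37, sR=40; mL=100/37, mR=-640/37; mL+mR=-540/37 → advance -1; mR−mL=-20 → turn -1·90°
n=1: pose=(-4,-7,W); sL=25, sR=5; mL=25/2, mR=10; mL+mR=45/2 → advance +1; mR−mL=-5/2 → turn -1·90°
n=2: pose=(-5,-7,N); sL=200/37, sR=200/61; mL=100/37, mR=2400/2257; mL+mR=8500/2257 → advance +1; mR−mL=-100/61 → turn -1·90°
n=3: pose=(-5,-6,E); sL=100/37, sR=100/17; mL=50/37, mR=-1000/629; mL+mR=-150/629 → advance -1; mR−mL=-50/17 → turn -1·90°
n=4: pose=(-6,-6,S); sL=8, sR=200/9; mL=4, mR=-64/9; mL+mR=-28/9 → advance -1; mR−mL=-100/9 → turn -1·90°
n=5: pose=(-6,-5,W); sL=25/2, sR=25/8; mL=25/4, mR=75/16; mL+mR=175/16 → advance +1; mR−mL=-25/16 → turn -1·90°

0 200/37 40 100/37 -640/37 -4 -8 S
1 25 5 25/2 10 -4 -7 W
2 200/37 200/61 100/37 2400/2257 -5 -7 N
3 100/37 100/17 50/37 -1000/629 -5 -6 E
4 8 200/9 4 -64/9 -6 -6 S
5 25/2 25/8 25/4 75/16 -6 -5 W
final -7 -5 N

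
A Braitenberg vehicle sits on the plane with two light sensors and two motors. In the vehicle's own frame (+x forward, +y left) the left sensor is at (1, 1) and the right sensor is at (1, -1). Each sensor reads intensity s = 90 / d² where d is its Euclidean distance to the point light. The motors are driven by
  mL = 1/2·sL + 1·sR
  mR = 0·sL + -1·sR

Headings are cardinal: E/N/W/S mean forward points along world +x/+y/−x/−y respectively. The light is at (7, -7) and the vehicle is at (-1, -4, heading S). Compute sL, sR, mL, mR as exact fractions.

90/53 18/17 1719/901 -18/17

left sensor world pos  = (0, -5); dL² = 53
right sensor world pos = (-2, -5); dR² = 85
sL = 90/53 = 90/53
sR = 90/85 = 18/17
mL = 1/2·sL + 1·sR = 1719/901
mR = 0·sL + -1·sR = -18/17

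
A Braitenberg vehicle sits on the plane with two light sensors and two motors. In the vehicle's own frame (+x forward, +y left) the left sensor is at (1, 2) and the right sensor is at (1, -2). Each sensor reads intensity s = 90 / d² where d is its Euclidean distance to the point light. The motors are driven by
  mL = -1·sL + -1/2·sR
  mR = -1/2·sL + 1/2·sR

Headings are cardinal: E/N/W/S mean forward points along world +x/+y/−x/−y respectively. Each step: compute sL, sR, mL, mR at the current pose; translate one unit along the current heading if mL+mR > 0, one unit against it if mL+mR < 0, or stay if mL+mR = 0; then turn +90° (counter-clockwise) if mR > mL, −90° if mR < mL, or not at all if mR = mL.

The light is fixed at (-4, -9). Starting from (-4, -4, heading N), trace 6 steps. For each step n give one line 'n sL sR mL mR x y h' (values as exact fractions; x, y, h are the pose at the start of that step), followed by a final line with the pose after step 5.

0 9/4 9/4 -27/8 0 -4 -4 N
1 18 90/37 -711/37 -288/37 -4 -5 W
2 5 9 -19/2 2 -3 -5 S
3 90/53 90/13 -3555/689 1800/689 -3 -4 E
4 9/4 9/4 -27/8 0 -4 -4 N
5 18 90/37 -711/37 -288/37 -4 -5 W
final -3 -5 S

n=0: pose=(-4,-4,N); sL=9/4, sR=9/4; mL=-27/8, mR=0; mL+mR=-27/8 → advance -1; mR−mL=27/8 → turn +1·90°
n=1: pose=(-4,-5,W); sL=18, sR=90/37; mL=-711/37, mR=-288/37; mL+mR=-27 → advance -1; mR−mL=423/37 → turn +1·90°
n=2: pose=(-3,-5,S); sL=5, sR=9; mL=-19/2, mR=2; mL+mR=-15/2 → advance -1; mR−mL=23/2 → turn +1·90°
n=3: pose=(-3,-4,E); sL=90/53, sR=90/13; mL=-3555/689, mR=1800/689; mL+mR=-135/53 → advance -1; mR−mL=5355/689 → turn +1·90°
n=4: pose=(-4,-4,N); sL=9/4, sR=9/4; mL=-27/8, mR=0; mL+mR=-27/8 → advance -1; mR−mL=27/8 → turn +1·90°
n=5: pose=(-4,-5,W); sL=18, sR=90/37; mL=-711/37, mR=-288/37; mL+mR=-27 → advance -1; mR−mL=423/37 → turn +1·90°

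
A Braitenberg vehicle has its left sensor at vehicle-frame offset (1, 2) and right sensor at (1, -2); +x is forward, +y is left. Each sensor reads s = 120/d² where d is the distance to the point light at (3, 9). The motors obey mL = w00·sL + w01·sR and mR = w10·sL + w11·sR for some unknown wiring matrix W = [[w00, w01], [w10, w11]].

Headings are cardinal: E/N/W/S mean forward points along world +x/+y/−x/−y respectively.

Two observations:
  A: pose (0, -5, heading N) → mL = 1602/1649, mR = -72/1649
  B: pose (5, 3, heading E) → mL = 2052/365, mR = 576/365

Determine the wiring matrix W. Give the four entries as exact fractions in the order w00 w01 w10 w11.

obs A: pose=(0,-5,N) → sL=60/97, sR=12/17, mL=1602/1649, mR=-72/1649
obs B: pose=(5,3,E) → sL=24/5, sR=120/73, mL=2052/365, mR=576/365
sensor matrix S = [[60/97, 12/17], [24/5, 120/73]]; det S = -1427328/601885
solve [mL_A; mL_B] = S·[w00; w01] and [mR_A; mR_B] = S·[w10; w11]:
  w00 = 1, w01 = 1/2, w10 = 1/2, w11 = -1/2

1 1/2 1/2 -1/2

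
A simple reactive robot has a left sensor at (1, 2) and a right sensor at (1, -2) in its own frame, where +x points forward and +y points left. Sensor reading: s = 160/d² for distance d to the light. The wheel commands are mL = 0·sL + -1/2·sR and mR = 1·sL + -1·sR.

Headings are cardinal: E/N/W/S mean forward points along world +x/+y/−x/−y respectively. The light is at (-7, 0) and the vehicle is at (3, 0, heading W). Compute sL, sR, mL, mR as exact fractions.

left sensor world pos  = (2, -2); dL² = 85
right sensor world pos = (2, 2); dR² = 85
sL = 160/85 = 32/17
sR = 160/85 = 32/17
mL = 0·sL + -1/2·sR = -16/17
mR = 1·sL + -1·sR = 0

32/17 32/17 -16/17 0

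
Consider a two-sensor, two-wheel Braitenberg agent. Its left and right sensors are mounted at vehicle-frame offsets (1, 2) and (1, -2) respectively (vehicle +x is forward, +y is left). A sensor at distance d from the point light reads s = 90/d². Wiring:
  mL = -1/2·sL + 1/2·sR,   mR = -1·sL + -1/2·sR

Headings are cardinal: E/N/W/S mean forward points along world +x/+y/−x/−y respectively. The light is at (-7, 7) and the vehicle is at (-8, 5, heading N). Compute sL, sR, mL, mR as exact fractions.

left sensor world pos  = (-10, 6); dL² = 10
right sensor world pos = (-6, 6); dR² = 2
sL = 90/10 = 9
sR = 90/2 = 45
mL = -1/2·sL + 1/2·sR = 18
mR = -1·sL + -1/2·sR = -63/2

9 45 18 -63/2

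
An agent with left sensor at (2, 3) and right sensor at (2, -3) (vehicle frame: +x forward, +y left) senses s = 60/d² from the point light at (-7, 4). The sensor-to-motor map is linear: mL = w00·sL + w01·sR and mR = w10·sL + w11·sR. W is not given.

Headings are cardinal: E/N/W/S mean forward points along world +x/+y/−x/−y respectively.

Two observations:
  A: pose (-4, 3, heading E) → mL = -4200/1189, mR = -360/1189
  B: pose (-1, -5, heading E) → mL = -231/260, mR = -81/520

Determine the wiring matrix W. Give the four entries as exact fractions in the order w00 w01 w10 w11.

-1 -1 -1/2 1/2

obs A: pose=(-4,3,E) → sL=60/29, sR=60/41, mL=-4200/1189, mR=-360/1189
obs B: pose=(-1,-5,E) → sL=3/5, sR=15/52, mL=-231/260, mR=-81/520
sensor matrix S = [[60/29, 60/41], [3/5, 15/52]]; det S = -4347/15457
solve [mL_A; mL_B] = S·[w00; w01] and [mR_A; mR_B] = S·[w10; w11]:
  w00 = -1, w01 = -1, w10 = -1/2, w11 = 1/2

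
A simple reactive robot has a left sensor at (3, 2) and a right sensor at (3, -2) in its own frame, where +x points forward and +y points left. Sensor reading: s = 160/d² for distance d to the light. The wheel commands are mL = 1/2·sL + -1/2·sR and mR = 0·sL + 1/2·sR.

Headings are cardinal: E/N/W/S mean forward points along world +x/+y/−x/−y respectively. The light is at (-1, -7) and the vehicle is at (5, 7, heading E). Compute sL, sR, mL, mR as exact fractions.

160/337 32/45 -1792/15165 16/45

left sensor world pos  = (8, 9); dL² = 337
right sensor world pos = (8, 5); dR² = 225
sL = 160/337 = 160/337
sR = 160/225 = 32/45
mL = 1/2·sL + -1/2·sR = -1792/15165
mR = 0·sL + 1/2·sR = 16/45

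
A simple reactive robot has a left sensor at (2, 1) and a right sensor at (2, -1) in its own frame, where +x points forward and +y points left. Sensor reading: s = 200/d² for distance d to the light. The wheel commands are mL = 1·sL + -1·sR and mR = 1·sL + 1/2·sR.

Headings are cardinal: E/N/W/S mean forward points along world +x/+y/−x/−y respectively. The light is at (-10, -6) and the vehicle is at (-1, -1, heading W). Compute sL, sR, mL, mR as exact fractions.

40/13 40/17 160/221 940/221

left sensor world pos  = (-3, -2); dL² = 65
right sensor world pos = (-3, 0); dR² = 85
sL = 200/65 = 40/13
sR = 200/85 = 40/17
mL = 1·sL + -1·sR = 160/221
mR = 1·sL + 1/2·sR = 940/221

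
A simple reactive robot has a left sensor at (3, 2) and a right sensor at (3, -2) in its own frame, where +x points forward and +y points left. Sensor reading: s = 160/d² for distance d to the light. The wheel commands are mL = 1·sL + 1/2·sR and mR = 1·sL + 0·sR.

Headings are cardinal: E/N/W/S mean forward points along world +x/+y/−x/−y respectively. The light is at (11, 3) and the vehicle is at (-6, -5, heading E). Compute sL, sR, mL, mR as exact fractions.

20/29 20/37 1030/1073 20/29

left sensor world pos  = (-3, -3); dL² = 232
right sensor world pos = (-3, -7); dR² = 296
sL = 160/232 = 20/29
sR = 160/296 = 20/37
mL = 1·sL + 1/2·sR = 1030/1073
mR = 1·sL + 0·sR = 20/29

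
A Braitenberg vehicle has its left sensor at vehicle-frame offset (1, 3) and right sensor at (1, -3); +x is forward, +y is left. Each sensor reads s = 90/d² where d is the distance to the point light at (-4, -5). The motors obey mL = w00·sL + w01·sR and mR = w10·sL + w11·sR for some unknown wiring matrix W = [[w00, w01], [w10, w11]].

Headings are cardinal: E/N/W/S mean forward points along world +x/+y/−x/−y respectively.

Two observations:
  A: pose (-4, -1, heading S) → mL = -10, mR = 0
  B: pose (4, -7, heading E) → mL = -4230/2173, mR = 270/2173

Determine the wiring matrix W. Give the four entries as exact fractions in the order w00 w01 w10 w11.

-1 -1 1/2 -1/2

obs A: pose=(-4,-1,S) → sL=5, sR=5, mL=-10, mR=0
obs B: pose=(4,-7,E) → sL=45/41, sR=45/53, mL=-4230/2173, mR=270/2173
sensor matrix S = [[5, 5], [45/41, 45/53]]; det S = -2700/2173
solve [mL_A; mL_B] = S·[w00; w01] and [mR_A; mR_B] = S·[w10; w11]:
  w00 = -1, w01 = -1, w10 = 1/2, w11 = -1/2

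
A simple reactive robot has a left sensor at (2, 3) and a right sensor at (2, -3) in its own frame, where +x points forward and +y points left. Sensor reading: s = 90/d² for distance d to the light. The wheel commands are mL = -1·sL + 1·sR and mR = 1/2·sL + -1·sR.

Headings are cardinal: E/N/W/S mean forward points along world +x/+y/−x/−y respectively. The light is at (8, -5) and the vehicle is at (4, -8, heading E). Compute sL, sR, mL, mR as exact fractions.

left sensor world pos  = (6, -5); dL² = 4
right sensor world pos = (6, -11); dR² = 40
sL = 90/4 = 45/2
sR = 90/40 = 9/4
mL = -1·sL + 1·sR = -81/4
mR = 1/2·sL + -1·sR = 9

45/2 9/4 -81/4 9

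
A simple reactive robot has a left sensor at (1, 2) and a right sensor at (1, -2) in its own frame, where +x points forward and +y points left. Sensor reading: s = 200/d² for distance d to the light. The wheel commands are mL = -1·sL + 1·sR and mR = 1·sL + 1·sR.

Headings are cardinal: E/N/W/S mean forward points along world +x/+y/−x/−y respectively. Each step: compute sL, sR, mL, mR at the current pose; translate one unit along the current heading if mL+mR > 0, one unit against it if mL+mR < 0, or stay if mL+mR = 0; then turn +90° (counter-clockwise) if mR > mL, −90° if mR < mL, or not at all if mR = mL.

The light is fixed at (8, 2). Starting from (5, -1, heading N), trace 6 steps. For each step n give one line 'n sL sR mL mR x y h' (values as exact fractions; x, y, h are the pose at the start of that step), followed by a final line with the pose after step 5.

0 200/29 40 960/29 1360/29 5 -1 N
1 25/4 25/2 25/4 75/4 5 0 W
2 200/13 40/9 -1280/117 2320/117 4 0 S
3 20 100/17 -240/17 440/17 4 -1 E
4 200/29 40 960/29 1360/29 5 -1 N
5 25/4 25/2 25/4 75/4 5 0 W
final 4 0 S

n=0: pose=(5,-1,N); sL=200/29, sR=40; mL=960/29, mR=1360/29; mL+mR=80 → advance +1; mR−mL=400/29 → turn +1·90°
n=1: pose=(5,0,W); sL=25/4, sR=25/2; mL=25/4, mR=75/4; mL+mR=25 → advance +1; mR−mL=25/2 → turn +1·90°
n=2: pose=(4,0,S); sL=200/13, sR=40/9; mL=-1280/117, mR=2320/117; mL+mR=80/9 → advance +1; mR−mL=400/13 → turn +1·90°
n=3: pose=(4,-1,E); sL=20, sR=100/17; mL=-240/17, mR=440/17; mL+mR=200/17 → advance +1; mR−mL=40 → turn +1·90°
n=4: pose=(5,-1,N); sL=200/29, sR=40; mL=960/29, mR=1360/29; mL+mR=80 → advance +1; mR−mL=400/29 → turn +1·90°
n=5: pose=(5,0,W); sL=25/4, sR=25/2; mL=25/4, mR=75/4; mL+mR=25 → advance +1; mR−mL=25/2 → turn +1·90°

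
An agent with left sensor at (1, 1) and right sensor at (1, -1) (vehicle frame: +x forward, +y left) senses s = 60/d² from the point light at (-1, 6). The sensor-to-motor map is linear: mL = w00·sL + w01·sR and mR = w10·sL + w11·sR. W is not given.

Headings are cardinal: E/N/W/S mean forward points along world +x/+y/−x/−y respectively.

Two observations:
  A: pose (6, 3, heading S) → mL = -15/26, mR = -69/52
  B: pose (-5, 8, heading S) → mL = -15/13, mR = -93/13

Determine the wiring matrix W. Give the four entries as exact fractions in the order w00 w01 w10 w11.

0 -1/2 -1 -1/2

obs A: pose=(6,3,S) → sL=3/4, sR=15/13, mL=-15/26, mR=-69/52
obs B: pose=(-5,8,S) → sL=6, sR=30/13, mL=-15/13, mR=-93/13
sensor matrix S = [[3/4, 15/13], [6, 30/13]]; det S = -135/26
solve [mL_A; mL_B] = S·[w00; w01] and [mR_A; mR_B] = S·[w10; w11]:
  w00 = 0, w01 = -1/2, w10 = -1, w11 = -1/2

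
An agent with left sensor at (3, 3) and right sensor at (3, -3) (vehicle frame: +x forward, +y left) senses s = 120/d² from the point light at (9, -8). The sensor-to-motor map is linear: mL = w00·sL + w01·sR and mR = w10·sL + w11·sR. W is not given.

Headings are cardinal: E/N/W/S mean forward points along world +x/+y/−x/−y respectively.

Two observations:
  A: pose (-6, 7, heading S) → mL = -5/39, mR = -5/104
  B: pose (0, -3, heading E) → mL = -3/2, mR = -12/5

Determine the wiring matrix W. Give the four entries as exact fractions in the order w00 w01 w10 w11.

obs A: pose=(-6,7,S) → sL=5/12, sR=10/39, mL=-5/39, mR=-5/104
obs B: pose=(0,-3,E) → sL=6/5, sR=3, mL=-3/2, mR=-12/5
sensor matrix S = [[5/12, 10/39], [6/5, 3]]; det S = 49/52
solve [mL_A; mL_B] = S·[w00; w01] and [mR_A; mR_B] = S·[w10; w11]:
  w00 = 0, w01 = -1/2, w10 = 1/2, w11 = -1

0 -1/2 1/2 -1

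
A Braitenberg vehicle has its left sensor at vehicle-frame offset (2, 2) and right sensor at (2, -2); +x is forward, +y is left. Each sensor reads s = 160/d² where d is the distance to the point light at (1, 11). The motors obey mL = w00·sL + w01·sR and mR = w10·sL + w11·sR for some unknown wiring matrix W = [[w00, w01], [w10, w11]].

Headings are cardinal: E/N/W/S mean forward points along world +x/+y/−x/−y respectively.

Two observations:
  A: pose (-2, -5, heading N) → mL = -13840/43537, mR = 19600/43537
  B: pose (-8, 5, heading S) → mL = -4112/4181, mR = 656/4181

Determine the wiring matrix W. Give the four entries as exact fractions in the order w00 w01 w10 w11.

-1 1/2 -1/2 1

obs A: pose=(-2,-5,N) → sL=160/221, sR=160/197, mL=-13840/43537, mR=19600/43537
obs B: pose=(-8,5,S) → sL=160/113, sR=32/37, mL=-4112/4181, mR=656/4181
sensor matrix S = [[160/221, 160/197], [160/113, 32/37]]; det S = -95354880/182028197
solve [mL_A; mL_B] = S·[w00; w01] and [mR_A; mR_B] = S·[w10; w11]:
  w00 = -1, w01 = 1/2, w10 = -1/2, w11 = 1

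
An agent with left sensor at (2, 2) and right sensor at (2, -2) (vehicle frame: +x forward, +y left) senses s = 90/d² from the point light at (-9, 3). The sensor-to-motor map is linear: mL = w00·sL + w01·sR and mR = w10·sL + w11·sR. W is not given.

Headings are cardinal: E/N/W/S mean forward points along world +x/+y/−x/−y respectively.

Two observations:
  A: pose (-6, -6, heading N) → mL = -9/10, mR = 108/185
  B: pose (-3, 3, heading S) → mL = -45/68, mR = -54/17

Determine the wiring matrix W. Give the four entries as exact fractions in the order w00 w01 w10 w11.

obs A: pose=(-6,-6,N) → sL=9/5, sR=45/37, mL=-9/10, mR=108/185
obs B: pose=(-3,3,S) → sL=45/34, sR=9/2, mL=-45/68, mR=-54/17
sensor matrix S = [[9/5, 45/37], [45/34, 9/2]]; det S = 20412/3145
solve [mL_A; mL_B] = S·[w00; w01] and [mR_A; mR_B] = S·[w10; w11]:
  w00 = -1/2, w01 = 0, w10 = 1, w11 = -1

-1/2 0 1 -1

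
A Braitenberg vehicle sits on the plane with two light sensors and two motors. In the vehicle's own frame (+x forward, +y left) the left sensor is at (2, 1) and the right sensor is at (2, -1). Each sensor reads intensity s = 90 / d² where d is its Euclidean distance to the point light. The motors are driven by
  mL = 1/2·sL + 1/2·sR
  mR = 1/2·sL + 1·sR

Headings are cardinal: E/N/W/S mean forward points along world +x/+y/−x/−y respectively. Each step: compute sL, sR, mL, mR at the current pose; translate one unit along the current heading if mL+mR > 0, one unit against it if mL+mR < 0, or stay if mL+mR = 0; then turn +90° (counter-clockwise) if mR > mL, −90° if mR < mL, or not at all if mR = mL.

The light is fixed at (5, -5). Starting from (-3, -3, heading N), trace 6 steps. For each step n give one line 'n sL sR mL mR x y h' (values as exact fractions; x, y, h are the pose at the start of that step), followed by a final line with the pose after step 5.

n=0: pose=(-3,-3,N); sL=90/97, sR=18/13; mL=1458/1261, mR=2331/1261; mL+mR=3789/1261 → advance +1; mR−mL=9/13 → turn +1·90°
n=1: pose=(-3,-2,W); sL=45/52, sR=45/58; mL=2475/3016, mR=3645/3016; mL+mR=765/377 → advance +1; mR−mL=45/116 → turn +1·90°
n=2: pose=(-4,-2,S); sL=18/13, sR=90/101; mL=1494/1313, mR=2079/1313; mL+mR=3573/1313 → advance +1; mR−mL=45/101 → turn +1·90°
n=3: pose=(-4,-3,E); sL=45/29, sR=9/5; mL=243/145, mR=747/290; mL+mR=1233/290 → advance +1; mR−mL=9/10 → turn +1·90°
n=4: pose=(-3,-3,N); sL=90/97, sR=18/13; mL=1458/1261, mR=2331/1261; mL+mR=3789/1261 → advance +1; mR−mL=9/13 → turn +1·90°
n=5: pose=(-3,-2,W); sL=45/52, sR=45/58; mL=2475/3016, mR=3645/3016; mL+mR=765/377 → advance +1; mR−mL=45/116 → turn +1·90°

0 90/97 18/13 1458/1261 2331/1261 -3 -3 N
1 45/52 45/58 2475/3016 3645/3016 -3 -2 W
2 18/13 90/101 1494/1313 2079/1313 -4 -2 S
3 45/29 9/5 243/145 747/290 -4 -3 E
4 90/97 18/13 1458/1261 2331/1261 -3 -3 N
5 45/52 45/58 2475/3016 3645/3016 -3 -2 W
final -4 -2 S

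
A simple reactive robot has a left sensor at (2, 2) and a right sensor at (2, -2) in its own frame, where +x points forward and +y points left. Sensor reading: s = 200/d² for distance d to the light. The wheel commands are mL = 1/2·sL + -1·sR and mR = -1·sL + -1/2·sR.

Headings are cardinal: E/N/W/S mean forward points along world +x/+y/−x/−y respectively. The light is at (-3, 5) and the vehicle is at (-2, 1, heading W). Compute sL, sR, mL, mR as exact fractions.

left sensor world pos  = (-4, -1); dL² = 37
right sensor world pos = (-4, 3); dR² = 5
sL = 200/37 = 200/37
sR = 200/5 = 40
mL = 1/2·sL + -1·sR = -1380/37
mR = -1·sL + -1/2·sR = -940/37

200/37 40 -1380/37 -940/37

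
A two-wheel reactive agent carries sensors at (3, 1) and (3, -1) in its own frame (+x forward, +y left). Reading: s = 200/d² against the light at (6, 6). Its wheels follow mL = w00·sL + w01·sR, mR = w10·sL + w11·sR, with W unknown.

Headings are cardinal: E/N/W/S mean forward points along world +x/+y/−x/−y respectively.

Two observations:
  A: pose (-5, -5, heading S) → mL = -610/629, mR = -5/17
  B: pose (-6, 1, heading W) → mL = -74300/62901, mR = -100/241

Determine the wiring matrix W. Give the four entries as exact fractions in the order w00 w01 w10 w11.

-1 -1/2 0 -1/2

obs A: pose=(-5,-5,S) → sL=25/37, sR=10/17, mL=-610/629, mR=-5/17
obs B: pose=(-6,1,W) → sL=200/261, sR=200/241, mL=-74300/62901, mR=-100/241
sensor matrix S = [[25/37, 10/17], [200/261, 200/241]]; det S = 4351000/39564729
solve [mL_A; mL_B] = S·[w00; w01] and [mR_A; mR_B] = S·[w10; w11]:
  w00 = -1, w01 = -1/2, w10 = 0, w11 = -1/2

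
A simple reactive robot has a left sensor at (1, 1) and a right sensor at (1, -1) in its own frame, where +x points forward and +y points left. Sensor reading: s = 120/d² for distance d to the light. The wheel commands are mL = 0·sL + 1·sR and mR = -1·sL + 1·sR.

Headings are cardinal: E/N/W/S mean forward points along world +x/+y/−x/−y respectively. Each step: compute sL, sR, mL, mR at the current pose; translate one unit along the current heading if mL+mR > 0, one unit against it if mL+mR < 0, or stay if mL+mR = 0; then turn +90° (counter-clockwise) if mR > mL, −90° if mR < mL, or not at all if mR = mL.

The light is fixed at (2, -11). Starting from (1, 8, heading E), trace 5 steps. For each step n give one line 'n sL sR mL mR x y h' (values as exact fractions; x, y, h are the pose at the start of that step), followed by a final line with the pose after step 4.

n=0: pose=(1,8,E); sL=3/10, sR=10/27; mL=10/27, mR=19/270; mL+mR=119/270 → advance +1; mR−mL=-3/10 → turn -1·90°
n=1: pose=(2,8,S); sL=24/65, sR=24/65; mL=24/65, mR=0; mL+mR=24/65 → advance +1; mR−mL=-24/65 → turn -1·90°
n=2: pose=(2,7,W); sL=12/29, sR=60/181; mL=60/181, mR=-432/5249; mL+mR=1308/5249 → advance +1; mR−mL=-12/29 → turn -1·90°
n=3: pose=(1,7,N); sL=24/73, sR=120/361; mL=120/361, mR=96/26353; mL+mR=8856/26353 → advance +1; mR−mL=-24/73 → turn -1·90°
n=4: pose=(1,8,E); sL=3/10, sR=10/27; mL=10/27, mR=19/270; mL+mR=119/270 → advance +1; mR−mL=-3/10 → turn -1·90°

0 3/10 10/27 10/27 19/270 1 8 E
1 24/65 24/65 24/65 0 2 8 S
2 12/29 60/181 60/181 -432/5249 2 7 W
3 24/73 120/361 120/361 96/26353 1 7 N
4 3/10 10/27 10/27 19/270 1 8 E
final 2 8 S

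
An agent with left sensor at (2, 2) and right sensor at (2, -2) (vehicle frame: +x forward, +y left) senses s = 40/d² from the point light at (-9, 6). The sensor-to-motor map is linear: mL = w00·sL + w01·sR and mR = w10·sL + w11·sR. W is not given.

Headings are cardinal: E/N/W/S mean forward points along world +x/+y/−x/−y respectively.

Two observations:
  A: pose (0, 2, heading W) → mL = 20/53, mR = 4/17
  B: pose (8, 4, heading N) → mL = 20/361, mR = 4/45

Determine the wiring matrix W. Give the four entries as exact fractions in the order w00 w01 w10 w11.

obs A: pose=(0,2,W) → sL=8/17, sR=40/53, mL=20/53, mR=4/17
obs B: pose=(8,4,N) → sL=8/45, sR=40/361, mL=20/361, mR=4/45
sensor matrix S = [[8/17, 40/53], [8/45, 40/361]]; det S = -240128/2927349
solve [mL_A; mL_B] = S·[w00; w01] and [mR_A; mR_B] = S·[w10; w11]:
  w00 = 0, w01 = 1/2, w10 = 1/2, w11 = 0

0 1/2 1/2 0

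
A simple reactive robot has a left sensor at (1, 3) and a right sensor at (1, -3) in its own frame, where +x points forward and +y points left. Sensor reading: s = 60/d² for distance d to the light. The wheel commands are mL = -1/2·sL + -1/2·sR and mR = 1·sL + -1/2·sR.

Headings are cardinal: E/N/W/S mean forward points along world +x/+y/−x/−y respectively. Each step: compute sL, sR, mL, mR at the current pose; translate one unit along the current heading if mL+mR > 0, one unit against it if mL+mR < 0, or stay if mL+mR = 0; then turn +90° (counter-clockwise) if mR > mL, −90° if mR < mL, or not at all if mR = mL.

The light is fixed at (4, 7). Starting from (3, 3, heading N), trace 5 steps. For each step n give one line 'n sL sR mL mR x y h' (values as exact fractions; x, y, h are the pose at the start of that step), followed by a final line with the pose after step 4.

n=0: pose=(3,3,N); sL=12/5, sR=60/13; mL=-228/65, mR=6/65; mL+mR=-222/65 → advance -1; mR−mL=18/5 → turn +1·90°
n=1: pose=(3,2,W); sL=15/17, sR=15/2; mL=-285/68, mR=-195/68; mL+mR=-120/17 → advance -1; mR−mL=45/34 → turn +1·90°
n=2: pose=(4,2,S); sL=4/3, sR=4/3; mL=-4/3, mR=2/3; mL+mR=-2/3 → advance -1; mR−mL=2 → turn +1·90°
n=3: pose=(4,3,E); sL=30, sR=6/5; mL=-78/5, mR=147/5; mL+mR=69/5 → advance +1; mR−mL=45 → turn +1·90°
n=4: pose=(5,3,N); sL=60/13, sR=12/5; mL=-228/65, mR=222/65; mL+mR=-6/65 → advance -1; mR−mL=90/13 → turn +1·90°

0 12/5 60/13 -228/65 6/65 3 3 N
1 15/17 15/2 -285/68 -195/68 3 2 W
2 4/3 4/3 -4/3 2/3 4 2 S
3 30 6/5 -78/5 147/5 4 3 E
4 60/13 12/5 -228/65 222/65 5 3 N
final 5 2 W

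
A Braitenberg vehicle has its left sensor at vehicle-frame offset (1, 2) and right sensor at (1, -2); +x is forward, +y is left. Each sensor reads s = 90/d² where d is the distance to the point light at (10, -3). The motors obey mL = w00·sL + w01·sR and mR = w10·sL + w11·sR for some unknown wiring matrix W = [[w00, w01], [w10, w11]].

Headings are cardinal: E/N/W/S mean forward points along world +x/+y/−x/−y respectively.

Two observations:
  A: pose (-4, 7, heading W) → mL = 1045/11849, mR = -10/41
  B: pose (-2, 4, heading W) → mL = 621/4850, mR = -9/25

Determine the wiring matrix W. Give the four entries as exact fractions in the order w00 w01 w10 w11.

-1/2 1 0 -1

obs A: pose=(-4,7,W) → sL=90/289, sR=10/41, mL=1045/11849, mR=-10/41
obs B: pose=(-2,4,W) → sL=45/97, sR=9/25, mL=621/4850, mR=-9/25
sensor matrix S = [[90/289, 10/41], [45/97, 9/25]]; det S = -5976/5746765
solve [mL_A; mL_B] = S·[w00; w01] and [mR_A; mR_B] = S·[w10; w11]:
  w00 = -1/2, w01 = 1, w10 = 0, w11 = -1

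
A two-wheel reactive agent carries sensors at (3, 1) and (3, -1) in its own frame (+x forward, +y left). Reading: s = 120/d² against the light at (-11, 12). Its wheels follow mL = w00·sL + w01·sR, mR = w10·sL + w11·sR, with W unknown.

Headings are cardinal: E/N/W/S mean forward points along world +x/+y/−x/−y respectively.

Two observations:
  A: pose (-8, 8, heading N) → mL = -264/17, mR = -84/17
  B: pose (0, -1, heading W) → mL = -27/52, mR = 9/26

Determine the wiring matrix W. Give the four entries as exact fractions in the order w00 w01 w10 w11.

obs A: pose=(-8,8,N) → sL=24, sR=120/17, mL=-264/17, mR=-84/17
obs B: pose=(0,-1,W) → sL=6/13, sR=15/26, mL=-27/52, mR=9/26
sensor matrix S = [[24, 120/17], [6/13, 15/26]]; det S = 180/17
solve [mL_A; mL_B] = S·[w00; w01] and [mR_A; mR_B] = S·[w10; w11]:
  w00 = -1/2, w01 = -1/2, w10 = -1/2, w11 = 1

-1/2 -1/2 -1/2 1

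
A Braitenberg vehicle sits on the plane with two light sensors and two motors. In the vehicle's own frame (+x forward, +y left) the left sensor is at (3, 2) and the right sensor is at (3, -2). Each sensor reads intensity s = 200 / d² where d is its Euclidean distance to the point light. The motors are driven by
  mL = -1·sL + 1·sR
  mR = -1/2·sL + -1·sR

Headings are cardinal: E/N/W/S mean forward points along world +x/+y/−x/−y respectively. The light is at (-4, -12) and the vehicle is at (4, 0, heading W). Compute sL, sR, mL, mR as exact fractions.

left sensor world pos  = (1, -2); dL² = 125
right sensor world pos = (1, 2); dR² = 221
sL = 200/125 = 8/5
sR = 200/221 = 200/221
mL = -1·sL + 1·sR = -768/1105
mR = -1/2·sL + -1·sR = -1884/1105

8/5 200/221 -768/1105 -1884/1105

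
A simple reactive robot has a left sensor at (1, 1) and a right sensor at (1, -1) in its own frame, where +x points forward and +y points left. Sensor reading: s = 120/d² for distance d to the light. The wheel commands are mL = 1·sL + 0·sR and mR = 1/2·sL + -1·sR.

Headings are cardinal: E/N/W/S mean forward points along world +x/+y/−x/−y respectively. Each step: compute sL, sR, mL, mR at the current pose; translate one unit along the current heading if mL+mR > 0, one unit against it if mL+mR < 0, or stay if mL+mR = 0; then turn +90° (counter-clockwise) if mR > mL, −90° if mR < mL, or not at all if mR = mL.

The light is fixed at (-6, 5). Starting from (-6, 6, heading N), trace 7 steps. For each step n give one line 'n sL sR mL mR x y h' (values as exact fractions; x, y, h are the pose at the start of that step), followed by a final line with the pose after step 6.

n=0: pose=(-6,6,N); sL=24, sR=24; mL=24, mR=-12; mL+mR=12 → advance +1; mR−mL=-36 → turn -1·90°
n=1: pose=(-6,7,E); sL=12, sR=60; mL=12, mR=-54; mL+mR=-42 → advance -1; mR−mL=-66 → turn -1·90°
n=2: pose=(-7,7,S); sL=120, sR=24; mL=120, mR=36; mL+mR=156 → advance +1; mR−mL=-84 → turn -1·90°
n=3: pose=(-7,6,W); sL=30, sR=15; mL=30, mR=0; mL+mR=30 → advance +1; mR−mL=-30 → turn -1·90°
n=4: pose=(-8,6,N); sL=120/13, sR=24; mL=120/13, mR=-252/13; mL+mR=-132/13 → advance -1; mR−mL=-372/13 → turn -1·90°
n=5: pose=(-8,5,E); sL=60, sR=60; mL=60, mR=-30; mL+mR=30 → advance +1; mR−mL=-90 → turn -1·90°
n=6: pose=(-7,5,S); sL=120, sR=24; mL=120, mR=36; mL+mR=156 → advance +1; mR−mL=-84 → turn -1·90°

0 24 24 24 -12 -6 6 N
1 12 60 12 -54 -6 7 E
2 120 24 120 36 -7 7 S
3 30 15 30 0 -7 6 W
4 120/13 24 120/13 -252/13 -8 6 N
5 60 60 60 -30 -8 5 E
6 120 24 120 36 -7 5 S
final -7 4 W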